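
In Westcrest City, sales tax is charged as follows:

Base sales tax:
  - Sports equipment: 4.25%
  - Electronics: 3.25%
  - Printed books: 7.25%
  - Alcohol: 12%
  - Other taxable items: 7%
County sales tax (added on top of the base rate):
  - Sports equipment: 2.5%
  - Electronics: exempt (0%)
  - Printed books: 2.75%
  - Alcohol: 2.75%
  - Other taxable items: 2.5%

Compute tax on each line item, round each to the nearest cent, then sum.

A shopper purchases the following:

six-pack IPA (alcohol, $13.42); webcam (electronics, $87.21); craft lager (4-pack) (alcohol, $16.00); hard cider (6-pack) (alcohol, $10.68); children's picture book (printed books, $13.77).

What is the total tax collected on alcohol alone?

Six-pack IPA $13.42: alcohol → 12% + 2.75% county = 14.75% → $1.98
Craft lager (4-pack) $16.00: alcohol → 12% + 2.75% county = 14.75% → $2.36
Hard cider (6-pack) $10.68: alcohol → 12% + 2.75% county = 14.75% → $1.58
Tax on alcohol = $1.98 + $2.36 + $1.58 = $5.92

$5.92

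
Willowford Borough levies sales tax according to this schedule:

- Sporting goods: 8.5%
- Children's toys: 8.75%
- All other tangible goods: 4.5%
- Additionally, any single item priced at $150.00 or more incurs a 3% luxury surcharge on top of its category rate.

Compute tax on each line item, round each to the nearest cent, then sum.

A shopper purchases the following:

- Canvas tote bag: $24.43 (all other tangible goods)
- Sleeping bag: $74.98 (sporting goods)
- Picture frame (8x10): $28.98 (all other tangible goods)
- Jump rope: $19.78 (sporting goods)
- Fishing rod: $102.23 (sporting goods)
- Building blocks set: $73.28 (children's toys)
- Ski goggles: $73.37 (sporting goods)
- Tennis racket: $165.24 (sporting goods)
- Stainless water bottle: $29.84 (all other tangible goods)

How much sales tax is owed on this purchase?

$52.13

Canvas tote bag $24.43: all other tangible goods → 4.5% → $1.10
Sleeping bag $74.98: sporting goods → 8.5% → $6.37
Picture frame (8x10) $28.98: all other tangible goods → 4.5% → $1.30
Jump rope $19.78: sporting goods → 8.5% → $1.68
Fishing rod $102.23: sporting goods → 8.5% → $8.69
Building blocks set $73.28: children's toys → 8.75% → $6.41
Ski goggles $73.37: sporting goods → 8.5% → $6.24
Tennis racket $165.24: sporting goods → 8.5% + 3% surcharge = 11.5% → $19.00
Stainless water bottle $29.84: all other tangible goods → 4.5% → $1.34
Total tax = $1.10 + $6.37 + $1.30 + $1.68 + $8.69 + $6.41 + $6.24 + $19.00 + $1.34 = $52.13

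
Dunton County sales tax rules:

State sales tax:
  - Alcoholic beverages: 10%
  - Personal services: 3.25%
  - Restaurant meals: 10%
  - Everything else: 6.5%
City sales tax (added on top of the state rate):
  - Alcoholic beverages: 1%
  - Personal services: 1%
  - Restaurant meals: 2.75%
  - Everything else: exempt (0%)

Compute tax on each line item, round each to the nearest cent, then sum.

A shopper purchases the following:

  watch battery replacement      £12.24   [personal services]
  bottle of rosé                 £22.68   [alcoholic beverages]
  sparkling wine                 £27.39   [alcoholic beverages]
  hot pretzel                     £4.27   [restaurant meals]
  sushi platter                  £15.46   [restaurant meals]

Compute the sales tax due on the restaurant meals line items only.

Hot pretzel £4.27: restaurant meals → 10% + 2.75% city = 12.75% → £0.54
Sushi platter £15.46: restaurant meals → 10% + 2.75% city = 12.75% → £1.97
Tax on restaurant meals = £0.54 + £1.97 = £2.51

£2.51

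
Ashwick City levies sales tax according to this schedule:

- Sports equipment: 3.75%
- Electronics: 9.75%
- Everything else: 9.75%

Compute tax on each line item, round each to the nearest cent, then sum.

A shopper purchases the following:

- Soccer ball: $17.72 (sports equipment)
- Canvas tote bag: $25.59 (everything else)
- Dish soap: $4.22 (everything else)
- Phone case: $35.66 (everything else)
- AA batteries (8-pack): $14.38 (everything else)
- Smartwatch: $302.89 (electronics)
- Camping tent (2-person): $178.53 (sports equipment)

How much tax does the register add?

Soccer ball $17.72: sports equipment → 3.75% → $0.66
Canvas tote bag $25.59: everything else → 9.75% → $2.50
Dish soap $4.22: everything else → 9.75% → $0.41
Phone case $35.66: everything else → 9.75% → $3.48
AA batteries (8-pack) $14.38: everything else → 9.75% → $1.40
Smartwatch $302.89: electronics → 9.75% → $29.53
Camping tent (2-person) $178.53: sports equipment → 3.75% → $6.69
Total tax = $0.66 + $2.50 + $0.41 + $3.48 + $1.40 + $29.53 + $6.69 = $44.67

$44.67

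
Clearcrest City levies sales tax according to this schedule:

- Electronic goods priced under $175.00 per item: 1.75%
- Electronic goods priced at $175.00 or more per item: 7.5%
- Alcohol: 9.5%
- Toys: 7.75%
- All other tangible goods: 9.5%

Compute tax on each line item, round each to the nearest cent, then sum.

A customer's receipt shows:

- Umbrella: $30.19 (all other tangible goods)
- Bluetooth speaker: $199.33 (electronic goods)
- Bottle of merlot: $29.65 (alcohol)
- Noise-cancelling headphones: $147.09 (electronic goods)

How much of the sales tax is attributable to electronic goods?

$17.52

Bluetooth speaker $199.33: electronic goods, $175.00 or more → 7.5% → $14.95
Noise-cancelling headphones $147.09: electronic goods, under $175.00 → 1.75% → $2.57
Tax on electronic goods = $14.95 + $2.57 = $17.52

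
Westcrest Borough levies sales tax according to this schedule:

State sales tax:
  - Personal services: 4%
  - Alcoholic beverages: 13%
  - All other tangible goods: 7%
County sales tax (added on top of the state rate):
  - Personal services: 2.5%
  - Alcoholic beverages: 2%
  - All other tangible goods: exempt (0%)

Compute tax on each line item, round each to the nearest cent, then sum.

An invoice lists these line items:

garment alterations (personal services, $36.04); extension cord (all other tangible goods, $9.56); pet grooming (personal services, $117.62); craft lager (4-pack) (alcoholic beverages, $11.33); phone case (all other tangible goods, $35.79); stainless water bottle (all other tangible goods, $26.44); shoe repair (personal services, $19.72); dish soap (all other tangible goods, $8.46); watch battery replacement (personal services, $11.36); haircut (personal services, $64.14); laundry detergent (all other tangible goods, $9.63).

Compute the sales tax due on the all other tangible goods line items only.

$6.29

Extension cord $9.56: all other tangible goods → 7% + 0% county = 7% → $0.67
Phone case $35.79: all other tangible goods → 7% + 0% county = 7% → $2.51
Stainless water bottle $26.44: all other tangible goods → 7% + 0% county = 7% → $1.85
Dish soap $8.46: all other tangible goods → 7% + 0% county = 7% → $0.59
Laundry detergent $9.63: all other tangible goods → 7% + 0% county = 7% → $0.67
Tax on all other tangible goods = $0.67 + $2.51 + $1.85 + $0.59 + $0.67 = $6.29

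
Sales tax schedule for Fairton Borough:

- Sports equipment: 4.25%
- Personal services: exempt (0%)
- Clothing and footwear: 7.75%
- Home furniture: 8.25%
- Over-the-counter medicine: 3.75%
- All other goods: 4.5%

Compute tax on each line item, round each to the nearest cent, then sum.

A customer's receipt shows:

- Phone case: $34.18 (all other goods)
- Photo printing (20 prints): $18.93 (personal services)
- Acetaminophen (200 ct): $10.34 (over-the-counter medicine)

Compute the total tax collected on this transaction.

$1.93

Phone case $34.18: all other goods → 4.5% → $1.54
Photo printing (20 prints) $18.93: personal services → 0% → $0.00
Acetaminophen (200 ct) $10.34: over-the-counter medicine → 3.75% → $0.39
Total tax = $1.54 + $0.39 = $1.93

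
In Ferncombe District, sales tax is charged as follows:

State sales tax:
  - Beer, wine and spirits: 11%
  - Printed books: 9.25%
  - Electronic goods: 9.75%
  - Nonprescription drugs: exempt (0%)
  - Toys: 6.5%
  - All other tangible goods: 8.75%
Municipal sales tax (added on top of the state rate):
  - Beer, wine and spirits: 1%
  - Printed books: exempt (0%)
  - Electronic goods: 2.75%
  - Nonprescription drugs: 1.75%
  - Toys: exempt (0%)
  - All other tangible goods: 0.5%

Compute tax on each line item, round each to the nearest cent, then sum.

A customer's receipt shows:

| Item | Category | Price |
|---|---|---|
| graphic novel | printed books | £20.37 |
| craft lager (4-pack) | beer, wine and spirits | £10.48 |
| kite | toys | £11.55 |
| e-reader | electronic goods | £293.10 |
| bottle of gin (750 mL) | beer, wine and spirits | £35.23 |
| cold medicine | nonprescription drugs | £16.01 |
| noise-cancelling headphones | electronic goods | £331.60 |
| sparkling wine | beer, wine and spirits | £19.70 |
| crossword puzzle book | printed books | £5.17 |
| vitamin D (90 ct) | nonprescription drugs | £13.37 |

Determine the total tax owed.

£89.56

Graphic novel £20.37: printed books → 9.25% + 0% municipal = 9.25% → £1.88
Craft lager (4-pack) £10.48: beer, wine and spirits → 11% + 1% municipal = 12% → £1.26
Kite £11.55: toys → 6.5% + 0% municipal = 6.5% → £0.75
E-reader £293.10: electronic goods → 9.75% + 2.75% municipal = 12.5% → £36.64
Bottle of gin (750 mL) £35.23: beer, wine and spirits → 11% + 1% municipal = 12% → £4.23
Cold medicine £16.01: nonprescription drugs → 0% + 1.75% municipal = 1.75% → £0.28
Noise-cancelling headphones £331.60: electronic goods → 9.75% + 2.75% municipal = 12.5% → £41.45
Sparkling wine £19.70: beer, wine and spirits → 11% + 1% municipal = 12% → £2.36
Crossword puzzle book £5.17: printed books → 9.25% + 0% municipal = 9.25% → £0.48
Vitamin D (90 ct) £13.37: nonprescription drugs → 0% + 1.75% municipal = 1.75% → £0.23
Total tax = £1.88 + £1.26 + £0.75 + £36.64 + £4.23 + £0.28 + £41.45 + £2.36 + £0.48 + £0.23 = £89.56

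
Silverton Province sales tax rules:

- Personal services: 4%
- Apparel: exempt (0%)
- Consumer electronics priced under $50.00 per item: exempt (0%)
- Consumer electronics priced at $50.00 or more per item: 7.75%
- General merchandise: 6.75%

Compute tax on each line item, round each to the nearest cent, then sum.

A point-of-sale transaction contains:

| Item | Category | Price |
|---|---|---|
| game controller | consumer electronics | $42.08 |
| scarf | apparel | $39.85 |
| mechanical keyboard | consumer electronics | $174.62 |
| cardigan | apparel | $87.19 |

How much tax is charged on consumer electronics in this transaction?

Game controller $42.08: consumer electronics, under $50.00 → 0% → $0.00
Mechanical keyboard $174.62: consumer electronics, $50.00 or more → 7.75% → $13.53
Tax on consumer electronics = $0.00 + $13.53 = $13.53

$13.53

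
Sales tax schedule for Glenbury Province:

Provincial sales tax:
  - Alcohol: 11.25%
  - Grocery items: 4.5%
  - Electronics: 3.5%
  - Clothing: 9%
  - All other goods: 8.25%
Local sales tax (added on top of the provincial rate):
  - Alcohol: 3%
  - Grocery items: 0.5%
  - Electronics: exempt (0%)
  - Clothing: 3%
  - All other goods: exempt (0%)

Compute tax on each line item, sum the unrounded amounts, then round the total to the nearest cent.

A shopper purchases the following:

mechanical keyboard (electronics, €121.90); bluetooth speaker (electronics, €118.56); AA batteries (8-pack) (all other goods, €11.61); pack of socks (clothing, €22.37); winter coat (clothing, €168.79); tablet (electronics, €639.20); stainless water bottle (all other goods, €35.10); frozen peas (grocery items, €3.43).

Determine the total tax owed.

Mechanical keyboard €121.90: electronics → 3.5% + 0% local = 3.5% → €4.2665
Bluetooth speaker €118.56: electronics → 3.5% + 0% local = 3.5% → €4.1496
AA batteries (8-pack) €11.61: all other goods → 8.25% + 0% local = 8.25% → €0.957825
Pack of socks €22.37: clothing → 9% + 3% local = 12% → €2.6844
Winter coat €168.79: clothing → 9% + 3% local = 12% → €20.2548
Tablet €639.20: electronics → 3.5% + 0% local = 3.5% → €22.372
Stainless water bottle €35.10: all other goods → 8.25% + 0% local = 8.25% → €2.89575
Frozen peas €3.43: grocery items → 4.5% + 0.5% local = 5% → €0.1715
Unrounded tax sum = €57.752375 → €57.75

€57.75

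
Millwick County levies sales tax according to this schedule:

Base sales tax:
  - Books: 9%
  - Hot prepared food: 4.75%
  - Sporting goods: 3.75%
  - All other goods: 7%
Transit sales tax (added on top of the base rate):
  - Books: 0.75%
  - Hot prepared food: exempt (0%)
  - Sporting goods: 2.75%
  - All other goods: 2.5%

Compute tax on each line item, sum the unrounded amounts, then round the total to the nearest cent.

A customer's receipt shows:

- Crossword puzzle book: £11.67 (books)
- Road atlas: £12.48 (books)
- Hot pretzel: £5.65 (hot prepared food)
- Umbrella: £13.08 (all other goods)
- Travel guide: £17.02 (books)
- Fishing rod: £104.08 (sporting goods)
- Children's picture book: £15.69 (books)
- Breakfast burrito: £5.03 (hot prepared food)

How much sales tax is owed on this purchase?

Crossword puzzle book £11.67: books → 9% + 0.75% transit = 9.75% → £1.137825
Road atlas £12.48: books → 9% + 0.75% transit = 9.75% → £1.2168
Hot pretzel £5.65: hot prepared food → 4.75% + 0% transit = 4.75% → £0.268375
Umbrella £13.08: all other goods → 7% + 2.5% transit = 9.5% → £1.2426
Travel guide £17.02: books → 9% + 0.75% transit = 9.75% → £1.65945
Fishing rod £104.08: sporting goods → 3.75% + 2.75% transit = 6.5% → £6.7652
Children's picture book £15.69: books → 9% + 0.75% transit = 9.75% → £1.529775
Breakfast burrito £5.03: hot prepared food → 4.75% + 0% transit = 4.75% → £0.238925
Unrounded tax sum = £14.05895 → £14.06

£14.06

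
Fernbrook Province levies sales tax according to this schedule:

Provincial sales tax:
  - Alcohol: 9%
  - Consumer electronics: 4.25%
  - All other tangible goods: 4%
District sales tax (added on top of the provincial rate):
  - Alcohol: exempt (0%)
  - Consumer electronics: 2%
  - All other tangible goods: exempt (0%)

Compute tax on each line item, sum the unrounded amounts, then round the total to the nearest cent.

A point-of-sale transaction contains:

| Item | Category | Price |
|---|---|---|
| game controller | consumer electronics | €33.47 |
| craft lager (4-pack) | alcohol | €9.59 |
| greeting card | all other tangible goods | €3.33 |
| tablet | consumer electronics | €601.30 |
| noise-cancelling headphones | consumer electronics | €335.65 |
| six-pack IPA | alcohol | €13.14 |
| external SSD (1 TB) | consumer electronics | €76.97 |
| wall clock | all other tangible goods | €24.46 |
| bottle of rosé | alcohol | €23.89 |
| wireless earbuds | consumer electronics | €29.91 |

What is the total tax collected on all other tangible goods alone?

€1.11

Greeting card €3.33: all other tangible goods → 4% + 0% district = 4% → €0.1332
Wall clock €24.46: all other tangible goods → 4% + 0% district = 4% → €0.9784
Tax on all other tangible goods: unrounded sum = €1.1116 → €1.11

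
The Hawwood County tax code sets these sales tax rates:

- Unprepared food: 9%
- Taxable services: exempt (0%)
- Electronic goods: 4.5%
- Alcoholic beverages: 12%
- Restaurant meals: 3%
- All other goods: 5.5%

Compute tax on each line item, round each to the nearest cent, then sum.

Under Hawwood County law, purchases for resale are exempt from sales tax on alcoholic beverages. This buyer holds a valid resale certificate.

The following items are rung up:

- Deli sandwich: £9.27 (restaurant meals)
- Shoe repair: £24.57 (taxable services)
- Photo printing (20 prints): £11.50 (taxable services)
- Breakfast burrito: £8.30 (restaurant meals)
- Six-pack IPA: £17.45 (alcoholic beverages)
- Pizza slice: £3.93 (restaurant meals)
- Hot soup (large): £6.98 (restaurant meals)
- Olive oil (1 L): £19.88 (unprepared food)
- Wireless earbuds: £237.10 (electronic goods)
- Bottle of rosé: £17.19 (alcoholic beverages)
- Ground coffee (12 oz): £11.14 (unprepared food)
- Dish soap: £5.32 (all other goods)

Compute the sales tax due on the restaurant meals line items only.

£0.86

Deli sandwich £9.27: restaurant meals → 3% → £0.28
Breakfast burrito £8.30: restaurant meals → 3% → £0.25
Pizza slice £3.93: restaurant meals → 3% → £0.12
Hot soup (large) £6.98: restaurant meals → 3% → £0.21
Tax on restaurant meals = £0.28 + £0.25 + £0.12 + £0.21 = £0.86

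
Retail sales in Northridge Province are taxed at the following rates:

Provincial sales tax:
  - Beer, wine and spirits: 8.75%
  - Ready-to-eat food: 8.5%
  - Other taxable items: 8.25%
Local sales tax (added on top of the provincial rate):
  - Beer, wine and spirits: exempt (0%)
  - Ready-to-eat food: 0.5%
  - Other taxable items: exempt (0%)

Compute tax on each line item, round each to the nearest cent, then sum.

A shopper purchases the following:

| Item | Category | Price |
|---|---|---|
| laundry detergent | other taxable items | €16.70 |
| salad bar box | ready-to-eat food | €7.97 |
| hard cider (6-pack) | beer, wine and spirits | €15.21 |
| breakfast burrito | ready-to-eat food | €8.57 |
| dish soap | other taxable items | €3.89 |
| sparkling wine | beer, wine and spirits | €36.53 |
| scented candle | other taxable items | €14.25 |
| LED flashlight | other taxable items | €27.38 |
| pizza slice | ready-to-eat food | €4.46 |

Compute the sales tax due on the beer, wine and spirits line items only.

€4.53

Hard cider (6-pack) €15.21: beer, wine and spirits → 8.75% + 0% local = 8.75% → €1.33
Sparkling wine €36.53: beer, wine and spirits → 8.75% + 0% local = 8.75% → €3.20
Tax on beer, wine and spirits = €1.33 + €3.20 = €4.53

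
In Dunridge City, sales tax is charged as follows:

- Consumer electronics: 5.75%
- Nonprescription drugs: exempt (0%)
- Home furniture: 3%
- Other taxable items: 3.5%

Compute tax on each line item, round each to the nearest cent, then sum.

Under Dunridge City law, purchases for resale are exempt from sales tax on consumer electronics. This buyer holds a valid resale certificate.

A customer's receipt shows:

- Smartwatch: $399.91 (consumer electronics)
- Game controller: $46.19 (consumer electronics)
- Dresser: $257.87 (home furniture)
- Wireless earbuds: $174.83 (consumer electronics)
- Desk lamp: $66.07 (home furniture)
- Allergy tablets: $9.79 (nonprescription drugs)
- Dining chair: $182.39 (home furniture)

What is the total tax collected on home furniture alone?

Dresser $257.87: home furniture → 3% → $7.74
Desk lamp $66.07: home furniture → 3% → $1.98
Dining chair $182.39: home furniture → 3% → $5.47
Tax on home furniture = $7.74 + $1.98 + $5.47 = $15.19

$15.19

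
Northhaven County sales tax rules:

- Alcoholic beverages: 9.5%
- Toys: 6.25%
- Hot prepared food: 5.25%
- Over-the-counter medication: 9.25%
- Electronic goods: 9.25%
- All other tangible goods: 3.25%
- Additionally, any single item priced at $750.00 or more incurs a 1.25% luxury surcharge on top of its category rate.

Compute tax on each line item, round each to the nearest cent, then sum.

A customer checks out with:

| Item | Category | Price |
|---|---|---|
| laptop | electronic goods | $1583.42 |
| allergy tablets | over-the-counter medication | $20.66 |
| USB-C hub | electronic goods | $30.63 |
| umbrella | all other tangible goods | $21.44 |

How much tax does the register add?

Laptop $1583.42: electronic goods → 9.25% + 1.25% surcharge = 10.5% → $166.26
Allergy tablets $20.66: over-the-counter medication → 9.25% → $1.91
USB-C hub $30.63: electronic goods → 9.25% → $2.83
Umbrella $21.44: all other tangible goods → 3.25% → $0.70
Total tax = $166.26 + $1.91 + $2.83 + $0.70 = $171.70

$171.70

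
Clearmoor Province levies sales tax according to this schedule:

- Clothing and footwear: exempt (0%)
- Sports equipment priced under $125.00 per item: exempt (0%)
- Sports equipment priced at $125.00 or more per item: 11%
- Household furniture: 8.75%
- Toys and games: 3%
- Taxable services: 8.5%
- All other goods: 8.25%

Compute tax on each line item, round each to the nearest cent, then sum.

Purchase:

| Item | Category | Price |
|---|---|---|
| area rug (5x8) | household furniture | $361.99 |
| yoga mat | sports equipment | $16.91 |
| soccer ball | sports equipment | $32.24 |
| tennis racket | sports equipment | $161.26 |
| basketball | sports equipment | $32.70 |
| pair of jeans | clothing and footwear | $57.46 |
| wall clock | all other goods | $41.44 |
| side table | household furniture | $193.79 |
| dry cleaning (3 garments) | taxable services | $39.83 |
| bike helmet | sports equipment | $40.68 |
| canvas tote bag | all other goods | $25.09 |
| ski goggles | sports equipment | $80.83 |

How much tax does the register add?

$75.25

Area rug (5x8) $361.99: household furniture → 8.75% → $31.67
Yoga mat $16.91: sports equipment, under $125.00 → 0% → $0.00
Soccer ball $32.24: sports equipment, under $125.00 → 0% → $0.00
Tennis racket $161.26: sports equipment, $125.00 or more → 11% → $17.74
Basketball $32.70: sports equipment, under $125.00 → 0% → $0.00
Pair of jeans $57.46: clothing and footwear → 0% → $0.00
Wall clock $41.44: all other goods → 8.25% → $3.42
Side table $193.79: household furniture → 8.75% → $16.96
Dry cleaning (3 garments) $39.83: taxable services → 8.5% → $3.39
Bike helmet $40.68: sports equipment, under $125.00 → 0% → $0.00
Canvas tote bag $25.09: all other goods → 8.25% → $2.07
Ski goggles $80.83: sports equipment, under $125.00 → 0% → $0.00
Total tax = $31.67 + $17.74 + $3.42 + $16.96 + $3.39 + $2.07 = $75.25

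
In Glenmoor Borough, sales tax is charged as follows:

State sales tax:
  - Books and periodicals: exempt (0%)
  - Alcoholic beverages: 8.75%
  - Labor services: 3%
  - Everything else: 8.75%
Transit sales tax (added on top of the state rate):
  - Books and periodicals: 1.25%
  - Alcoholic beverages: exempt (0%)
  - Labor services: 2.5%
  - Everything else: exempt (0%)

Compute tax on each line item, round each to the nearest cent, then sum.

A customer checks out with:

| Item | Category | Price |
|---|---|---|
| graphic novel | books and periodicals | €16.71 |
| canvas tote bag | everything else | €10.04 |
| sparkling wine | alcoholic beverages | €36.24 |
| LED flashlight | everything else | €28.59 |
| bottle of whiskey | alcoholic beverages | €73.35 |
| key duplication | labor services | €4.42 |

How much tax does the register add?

€13.42

Graphic novel €16.71: books and periodicals → 0% + 1.25% transit = 1.25% → €0.21
Canvas tote bag €10.04: everything else → 8.75% + 0% transit = 8.75% → €0.88
Sparkling wine €36.24: alcoholic beverages → 8.75% + 0% transit = 8.75% → €3.17
LED flashlight €28.59: everything else → 8.75% + 0% transit = 8.75% → €2.50
Bottle of whiskey €73.35: alcoholic beverages → 8.75% + 0% transit = 8.75% → €6.42
Key duplication €4.42: labor services → 3% + 2.5% transit = 5.5% → €0.24
Total tax = €0.21 + €0.88 + €3.17 + €2.50 + €6.42 + €0.24 = €13.42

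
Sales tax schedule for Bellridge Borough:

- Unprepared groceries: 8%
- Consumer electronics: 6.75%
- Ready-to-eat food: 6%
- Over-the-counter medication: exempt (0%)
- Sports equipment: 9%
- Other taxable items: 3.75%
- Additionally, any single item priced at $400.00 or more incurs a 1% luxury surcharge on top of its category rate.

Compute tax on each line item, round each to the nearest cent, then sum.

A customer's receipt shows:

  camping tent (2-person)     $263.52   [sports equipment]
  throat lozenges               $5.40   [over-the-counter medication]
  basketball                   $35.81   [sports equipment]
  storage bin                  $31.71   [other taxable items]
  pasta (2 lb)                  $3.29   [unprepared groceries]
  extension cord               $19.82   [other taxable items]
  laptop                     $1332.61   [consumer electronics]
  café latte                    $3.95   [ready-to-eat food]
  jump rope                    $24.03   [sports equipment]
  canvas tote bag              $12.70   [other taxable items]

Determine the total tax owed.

Camping tent (2-person) $263.52: sports equipment → 9% → $23.72
Throat lozenges $5.40: over-the-counter medication → 0% → $0.00
Basketball $35.81: sports equipment → 9% → $3.22
Storage bin $31.71: other taxable items → 3.75% → $1.19
Pasta (2 lb) $3.29: unprepared groceries → 8% → $0.26
Extension cord $19.82: other taxable items → 3.75% → $0.74
Laptop $1332.61: consumer electronics → 6.75% + 1% surcharge = 7.75% → $103.28
Café latte $3.95: ready-to-eat food → 6% → $0.24
Jump rope $24.03: sports equipment → 9% → $2.16
Canvas tote bag $12.70: other taxable items → 3.75% → $0.48
Total tax = $23.72 + $3.22 + $1.19 + $0.26 + $0.74 + $103.28 + $0.24 + $2.16 + $0.48 = $135.29

$135.29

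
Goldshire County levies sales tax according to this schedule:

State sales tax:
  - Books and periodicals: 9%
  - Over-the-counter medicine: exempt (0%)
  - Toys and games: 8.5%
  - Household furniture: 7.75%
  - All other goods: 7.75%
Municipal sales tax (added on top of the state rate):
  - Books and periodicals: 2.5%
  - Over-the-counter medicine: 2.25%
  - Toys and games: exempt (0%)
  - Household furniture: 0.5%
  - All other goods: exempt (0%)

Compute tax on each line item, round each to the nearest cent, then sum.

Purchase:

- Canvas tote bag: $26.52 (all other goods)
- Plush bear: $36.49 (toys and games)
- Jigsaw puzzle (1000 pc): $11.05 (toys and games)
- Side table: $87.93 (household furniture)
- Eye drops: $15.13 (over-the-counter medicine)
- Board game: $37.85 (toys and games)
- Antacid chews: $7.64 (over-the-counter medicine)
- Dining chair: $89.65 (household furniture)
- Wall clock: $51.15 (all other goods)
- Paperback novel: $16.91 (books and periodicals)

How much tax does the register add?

$30.38

Canvas tote bag $26.52: all other goods → 7.75% + 0% municipal = 7.75% → $2.06
Plush bear $36.49: toys and games → 8.5% + 0% municipal = 8.5% → $3.10
Jigsaw puzzle (1000 pc) $11.05: toys and games → 8.5% + 0% municipal = 8.5% → $0.94
Side table $87.93: household furniture → 7.75% + 0.5% municipal = 8.25% → $7.25
Eye drops $15.13: over-the-counter medicine → 0% + 2.25% municipal = 2.25% → $0.34
Board game $37.85: toys and games → 8.5% + 0% municipal = 8.5% → $3.22
Antacid chews $7.64: over-the-counter medicine → 0% + 2.25% municipal = 2.25% → $0.17
Dining chair $89.65: household furniture → 7.75% + 0.5% municipal = 8.25% → $7.40
Wall clock $51.15: all other goods → 7.75% + 0% municipal = 7.75% → $3.96
Paperback novel $16.91: books and periodicals → 9% + 2.5% municipal = 11.5% → $1.94
Total tax = $2.06 + $3.10 + $0.94 + $7.25 + $0.34 + $3.22 + $0.17 + $7.40 + $3.96 + $1.94 = $30.38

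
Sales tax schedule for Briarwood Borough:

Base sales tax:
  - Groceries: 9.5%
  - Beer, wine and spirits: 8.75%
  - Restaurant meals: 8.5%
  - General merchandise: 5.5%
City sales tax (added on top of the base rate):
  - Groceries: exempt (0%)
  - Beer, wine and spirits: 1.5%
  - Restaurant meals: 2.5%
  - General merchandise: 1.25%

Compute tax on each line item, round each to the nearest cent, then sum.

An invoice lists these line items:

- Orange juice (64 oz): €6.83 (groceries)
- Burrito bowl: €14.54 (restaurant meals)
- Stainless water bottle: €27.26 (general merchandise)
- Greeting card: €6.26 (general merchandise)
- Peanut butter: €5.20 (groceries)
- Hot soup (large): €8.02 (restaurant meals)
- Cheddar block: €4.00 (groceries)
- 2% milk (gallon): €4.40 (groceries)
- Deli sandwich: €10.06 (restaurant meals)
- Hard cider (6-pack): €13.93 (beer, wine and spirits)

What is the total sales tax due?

Orange juice (64 oz) €6.83: groceries → 9.5% + 0% city = 9.5% → €0.65
Burrito bowl €14.54: restaurant meals → 8.5% + 2.5% city = 11% → €1.60
Stainless water bottle €27.26: general merchandise → 5.5% + 1.25% city = 6.75% → €1.84
Greeting card €6.26: general merchandise → 5.5% + 1.25% city = 6.75% → €0.42
Peanut butter €5.20: groceries → 9.5% + 0% city = 9.5% → €0.49
Hot soup (large) €8.02: restaurant meals → 8.5% + 2.5% city = 11% → €0.88
Cheddar block €4.00: groceries → 9.5% + 0% city = 9.5% → €0.38
2% milk (gallon) €4.40: groceries → 9.5% + 0% city = 9.5% → €0.42
Deli sandwich €10.06: restaurant meals → 8.5% + 2.5% city = 11% → €1.11
Hard cider (6-pack) €13.93: beer, wine and spirits → 8.75% + 1.5% city = 10.25% → €1.43
Total tax = €0.65 + €1.60 + €1.84 + €0.42 + €0.49 + €0.88 + €0.38 + €0.42 + €1.11 + €1.43 = €9.22

€9.22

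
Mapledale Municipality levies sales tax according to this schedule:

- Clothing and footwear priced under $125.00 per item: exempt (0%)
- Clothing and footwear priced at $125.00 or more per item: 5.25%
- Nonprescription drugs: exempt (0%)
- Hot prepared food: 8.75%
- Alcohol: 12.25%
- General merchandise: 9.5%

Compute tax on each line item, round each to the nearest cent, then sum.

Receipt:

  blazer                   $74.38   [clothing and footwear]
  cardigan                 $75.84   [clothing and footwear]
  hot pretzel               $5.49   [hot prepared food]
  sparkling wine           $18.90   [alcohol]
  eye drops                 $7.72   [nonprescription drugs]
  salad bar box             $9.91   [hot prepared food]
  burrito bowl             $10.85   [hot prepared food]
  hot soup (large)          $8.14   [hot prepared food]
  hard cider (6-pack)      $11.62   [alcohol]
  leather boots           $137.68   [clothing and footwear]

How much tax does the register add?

Blazer $74.38: clothing and footwear, under $125.00 → 0% → $0.00
Cardigan $75.84: clothing and footwear, under $125.00 → 0% → $0.00
Hot pretzel $5.49: hot prepared food → 8.75% → $0.48
Sparkling wine $18.90: alcohol → 12.25% → $2.32
Eye drops $7.72: nonprescription drugs → 0% → $0.00
Salad bar box $9.91: hot prepared food → 8.75% → $0.87
Burrito bowl $10.85: hot prepared food → 8.75% → $0.95
Hot soup (large) $8.14: hot prepared food → 8.75% → $0.71
Hard cider (6-pack) $11.62: alcohol → 12.25% → $1.42
Leather boots $137.68: clothing and footwear, $125.00 or more → 5.25% → $7.23
Total tax = $0.48 + $2.32 + $0.87 + $0.95 + $0.71 + $1.42 + $7.23 = $13.98

$13.98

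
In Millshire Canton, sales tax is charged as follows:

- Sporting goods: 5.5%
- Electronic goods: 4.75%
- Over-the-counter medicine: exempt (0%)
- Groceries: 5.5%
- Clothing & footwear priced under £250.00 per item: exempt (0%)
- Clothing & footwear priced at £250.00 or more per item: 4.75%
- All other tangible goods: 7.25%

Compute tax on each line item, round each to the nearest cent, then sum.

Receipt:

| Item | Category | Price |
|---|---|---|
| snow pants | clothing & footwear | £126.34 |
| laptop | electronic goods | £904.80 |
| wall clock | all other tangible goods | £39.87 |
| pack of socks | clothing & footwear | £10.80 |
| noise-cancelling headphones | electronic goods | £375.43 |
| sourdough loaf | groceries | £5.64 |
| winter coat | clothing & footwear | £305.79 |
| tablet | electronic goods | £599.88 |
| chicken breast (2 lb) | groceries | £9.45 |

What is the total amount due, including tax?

£2485.55

Snow pants £126.34: clothing & footwear, under £250.00 → 0% → £0.00
Laptop £904.80: electronic goods → 4.75% → £42.98
Wall clock £39.87: all other tangible goods → 7.25% → £2.89
Pack of socks £10.80: clothing & footwear, under £250.00 → 0% → £0.00
Noise-cancelling headphones £375.43: electronic goods → 4.75% → £17.83
Sourdough loaf £5.64: groceries → 5.5% → £0.31
Winter coat £305.79: clothing & footwear, £250.00 or more → 4.75% → £14.53
Tablet £599.88: electronic goods → 4.75% → £28.49
Chicken breast (2 lb) £9.45: groceries → 5.5% → £0.52
Subtotal = £2378.00; tax = £107.55; total due = £2485.55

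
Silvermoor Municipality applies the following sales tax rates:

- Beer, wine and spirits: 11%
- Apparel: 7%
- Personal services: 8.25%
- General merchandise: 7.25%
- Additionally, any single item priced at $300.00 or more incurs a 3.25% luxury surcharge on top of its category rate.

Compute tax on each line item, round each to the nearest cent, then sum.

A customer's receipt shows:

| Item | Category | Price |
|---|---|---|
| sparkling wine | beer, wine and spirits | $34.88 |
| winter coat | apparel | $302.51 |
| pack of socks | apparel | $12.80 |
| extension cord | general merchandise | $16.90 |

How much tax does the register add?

$36.98

Sparkling wine $34.88: beer, wine and spirits → 11% → $3.84
Winter coat $302.51: apparel → 7% + 3.25% surcharge = 10.25% → $31.01
Pack of socks $12.80: apparel → 7% → $0.90
Extension cord $16.90: general merchandise → 7.25% → $1.23
Total tax = $3.84 + $31.01 + $0.90 + $1.23 = $36.98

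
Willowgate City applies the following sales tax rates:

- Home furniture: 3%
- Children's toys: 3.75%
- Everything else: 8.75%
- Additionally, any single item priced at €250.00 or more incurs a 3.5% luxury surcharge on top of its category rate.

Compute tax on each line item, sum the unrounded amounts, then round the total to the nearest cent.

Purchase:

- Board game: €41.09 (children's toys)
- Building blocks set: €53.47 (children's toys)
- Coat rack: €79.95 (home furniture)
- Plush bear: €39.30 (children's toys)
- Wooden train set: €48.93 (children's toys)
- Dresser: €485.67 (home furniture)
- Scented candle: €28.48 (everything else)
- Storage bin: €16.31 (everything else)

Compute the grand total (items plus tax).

€837.94

Board game €41.09: children's toys → 3.75% → €1.540875
Building blocks set €53.47: children's toys → 3.75% → €2.005125
Coat rack €79.95: home furniture → 3% → €2.3985
Plush bear €39.30: children's toys → 3.75% → €1.47375
Wooden train set €48.93: children's toys → 3.75% → €1.834875
Dresser €485.67: home furniture → 3% + 3.5% surcharge = 6.5% → €31.56855
Scented candle €28.48: everything else → 8.75% → €2.492
Storage bin €16.31: everything else → 8.75% → €1.427125
Subtotal = €793.20; unrounded tax = €44.7408 → €44.74; total due = €837.94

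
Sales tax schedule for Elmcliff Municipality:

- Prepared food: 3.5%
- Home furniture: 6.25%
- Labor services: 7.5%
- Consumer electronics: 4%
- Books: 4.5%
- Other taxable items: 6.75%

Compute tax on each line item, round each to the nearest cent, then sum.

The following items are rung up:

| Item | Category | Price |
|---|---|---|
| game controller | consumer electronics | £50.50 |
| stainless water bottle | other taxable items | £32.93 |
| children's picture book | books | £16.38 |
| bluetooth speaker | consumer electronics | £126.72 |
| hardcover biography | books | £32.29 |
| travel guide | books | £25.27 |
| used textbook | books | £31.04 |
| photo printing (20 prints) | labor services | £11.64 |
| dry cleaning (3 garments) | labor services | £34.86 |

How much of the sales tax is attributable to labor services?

£3.48

Photo printing (20 prints) £11.64: labor services → 7.5% → £0.87
Dry cleaning (3 garments) £34.86: labor services → 7.5% → £2.61
Tax on labor services = £0.87 + £2.61 = £3.48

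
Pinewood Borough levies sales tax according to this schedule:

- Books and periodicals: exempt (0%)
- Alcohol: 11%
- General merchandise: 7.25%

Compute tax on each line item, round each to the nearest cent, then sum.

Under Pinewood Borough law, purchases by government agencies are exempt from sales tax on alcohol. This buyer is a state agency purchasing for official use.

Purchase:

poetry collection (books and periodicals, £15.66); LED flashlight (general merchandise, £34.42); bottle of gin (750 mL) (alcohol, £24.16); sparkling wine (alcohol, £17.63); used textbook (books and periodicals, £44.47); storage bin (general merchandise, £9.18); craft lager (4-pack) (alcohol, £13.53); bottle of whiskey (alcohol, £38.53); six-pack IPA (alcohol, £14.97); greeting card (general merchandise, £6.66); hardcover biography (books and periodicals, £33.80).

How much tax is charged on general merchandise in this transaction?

£3.65

LED flashlight £34.42: general merchandise → 7.25% → £2.50
Storage bin £9.18: general merchandise → 7.25% → £0.67
Greeting card £6.66: general merchandise → 7.25% → £0.48
Tax on general merchandise = £2.50 + £0.67 + £0.48 = £3.65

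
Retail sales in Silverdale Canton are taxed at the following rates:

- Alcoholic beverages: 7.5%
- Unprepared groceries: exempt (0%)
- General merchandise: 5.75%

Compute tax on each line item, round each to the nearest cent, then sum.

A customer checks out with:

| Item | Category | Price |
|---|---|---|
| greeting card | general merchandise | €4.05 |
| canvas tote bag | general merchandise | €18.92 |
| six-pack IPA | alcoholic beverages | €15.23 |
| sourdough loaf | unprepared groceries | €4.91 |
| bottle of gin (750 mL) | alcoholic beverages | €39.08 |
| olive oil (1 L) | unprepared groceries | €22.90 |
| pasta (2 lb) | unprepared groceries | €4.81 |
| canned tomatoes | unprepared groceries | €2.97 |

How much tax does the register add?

Greeting card €4.05: general merchandise → 5.75% → €0.23
Canvas tote bag €18.92: general merchandise → 5.75% → €1.09
Six-pack IPA €15.23: alcoholic beverages → 7.5% → €1.14
Sourdough loaf €4.91: unprepared groceries → 0% → €0.00
Bottle of gin (750 mL) €39.08: alcoholic beverages → 7.5% → €2.93
Olive oil (1 L) €22.90: unprepared groceries → 0% → €0.00
Pasta (2 lb) €4.81: unprepared groceries → 0% → €0.00
Canned tomatoes €2.97: unprepared groceries → 0% → €0.00
Total tax = €0.23 + €1.09 + €1.14 + €2.93 = €5.39

€5.39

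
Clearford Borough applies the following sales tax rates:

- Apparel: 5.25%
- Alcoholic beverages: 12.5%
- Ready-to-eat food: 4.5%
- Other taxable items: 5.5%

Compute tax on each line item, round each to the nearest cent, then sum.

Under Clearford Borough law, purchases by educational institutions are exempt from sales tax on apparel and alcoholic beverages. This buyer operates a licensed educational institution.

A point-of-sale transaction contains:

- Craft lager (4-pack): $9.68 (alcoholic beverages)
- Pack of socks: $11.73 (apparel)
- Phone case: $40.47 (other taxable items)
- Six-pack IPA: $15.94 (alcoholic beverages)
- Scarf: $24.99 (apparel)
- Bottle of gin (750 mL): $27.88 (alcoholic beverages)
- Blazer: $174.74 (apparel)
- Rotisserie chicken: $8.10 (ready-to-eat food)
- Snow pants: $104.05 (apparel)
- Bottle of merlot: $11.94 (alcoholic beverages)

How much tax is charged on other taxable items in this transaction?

Phone case $40.47: other taxable items → 5.5% → $2.23
Tax on other taxable items = $2.23

$2.23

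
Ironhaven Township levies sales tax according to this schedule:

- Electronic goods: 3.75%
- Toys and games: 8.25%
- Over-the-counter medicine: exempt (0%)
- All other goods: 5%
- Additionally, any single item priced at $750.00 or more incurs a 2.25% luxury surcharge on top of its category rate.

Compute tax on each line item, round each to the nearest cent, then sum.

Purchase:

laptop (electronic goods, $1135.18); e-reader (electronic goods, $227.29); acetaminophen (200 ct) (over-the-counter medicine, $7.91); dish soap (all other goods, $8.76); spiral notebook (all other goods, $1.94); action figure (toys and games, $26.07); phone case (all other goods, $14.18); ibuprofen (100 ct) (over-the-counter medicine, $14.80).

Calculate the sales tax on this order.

$80.03

Laptop $1135.18: electronic goods → 3.75% + 2.25% surcharge = 6% → $68.11
E-reader $227.29: electronic goods → 3.75% → $8.52
Acetaminophen (200 ct) $7.91: over-the-counter medicine → 0% → $0.00
Dish soap $8.76: all other goods → 5% → $0.44
Spiral notebook $1.94: all other goods → 5% → $0.10
Action figure $26.07: toys and games → 8.25% → $2.15
Phone case $14.18: all other goods → 5% → $0.71
Ibuprofen (100 ct) $14.80: over-the-counter medicine → 0% → $0.00
Total tax = $68.11 + $8.52 + $0.44 + $0.10 + $2.15 + $0.71 = $80.03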